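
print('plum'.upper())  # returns PLUM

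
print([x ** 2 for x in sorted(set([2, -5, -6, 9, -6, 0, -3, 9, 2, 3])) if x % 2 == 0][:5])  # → [36, 0, 4]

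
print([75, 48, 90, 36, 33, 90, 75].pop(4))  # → 33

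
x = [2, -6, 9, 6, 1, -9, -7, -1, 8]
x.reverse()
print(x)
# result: [8, -1, -7, -9, 1, 6, 9, -6, 2]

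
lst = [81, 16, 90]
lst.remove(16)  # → [81, 90]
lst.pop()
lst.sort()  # [81]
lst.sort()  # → [81]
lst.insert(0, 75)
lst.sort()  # [75, 81]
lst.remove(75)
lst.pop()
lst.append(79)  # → [79]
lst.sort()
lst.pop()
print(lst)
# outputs []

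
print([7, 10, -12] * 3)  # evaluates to [7, 10, -12, 7, 10, -12, 7, 10, -12]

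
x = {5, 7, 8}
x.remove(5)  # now {7, 8}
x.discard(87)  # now {7, 8}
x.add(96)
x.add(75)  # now {7, 8, 75, 96}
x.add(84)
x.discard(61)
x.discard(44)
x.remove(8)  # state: {7, 75, 84, 96}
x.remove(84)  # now {7, 75, 96}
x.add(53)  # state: {7, 53, 75, 96}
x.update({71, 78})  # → {7, 53, 71, 75, 78, 96}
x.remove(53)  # {7, 71, 75, 78, 96}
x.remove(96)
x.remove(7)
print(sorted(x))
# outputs [71, 75, 78]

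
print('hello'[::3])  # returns hl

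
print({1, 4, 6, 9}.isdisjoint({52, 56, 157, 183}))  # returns True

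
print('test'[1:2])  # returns e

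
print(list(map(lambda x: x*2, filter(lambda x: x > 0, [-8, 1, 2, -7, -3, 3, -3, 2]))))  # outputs [2, 4, 6, 4]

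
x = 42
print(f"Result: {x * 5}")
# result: Result: 210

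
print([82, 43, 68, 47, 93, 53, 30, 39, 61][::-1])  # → [61, 39, 30, 53, 93, 47, 68, 43, 82]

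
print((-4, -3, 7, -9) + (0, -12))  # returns (-4, -3, 7, -9, 0, -12)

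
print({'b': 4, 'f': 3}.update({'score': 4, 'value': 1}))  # None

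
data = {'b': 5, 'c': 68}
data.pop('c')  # 68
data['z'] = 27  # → {'b': 5, 'z': 27}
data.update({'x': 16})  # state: {'b': 5, 'z': 27, 'x': 16}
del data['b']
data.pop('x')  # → 16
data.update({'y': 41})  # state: {'z': 27, 'y': 41}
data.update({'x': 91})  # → {'z': 27, 'y': 41, 'x': 91}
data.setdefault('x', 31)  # 91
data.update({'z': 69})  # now {'z': 69, 'y': 41, 'x': 91}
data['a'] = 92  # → {'z': 69, 'y': 41, 'x': 91, 'a': 92}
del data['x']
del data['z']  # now {'y': 41, 'a': 92}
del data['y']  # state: {'a': 92}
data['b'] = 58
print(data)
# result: {'a': 92, 'b': 58}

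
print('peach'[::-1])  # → hcaep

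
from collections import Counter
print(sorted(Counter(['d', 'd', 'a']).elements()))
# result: ['a', 'd', 'd']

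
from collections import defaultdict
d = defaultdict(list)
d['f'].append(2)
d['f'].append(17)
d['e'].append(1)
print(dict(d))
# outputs {'f': [2, 17], 'e': [1]}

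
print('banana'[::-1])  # ananab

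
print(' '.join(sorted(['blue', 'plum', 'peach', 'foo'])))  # blue foo peach plum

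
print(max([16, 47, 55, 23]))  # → 55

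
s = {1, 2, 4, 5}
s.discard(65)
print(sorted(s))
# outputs [1, 2, 4, 5]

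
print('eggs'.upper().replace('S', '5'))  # EGG5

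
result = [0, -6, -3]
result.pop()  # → -3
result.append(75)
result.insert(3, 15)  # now [0, -6, 75, 15]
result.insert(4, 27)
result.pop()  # 27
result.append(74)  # [0, -6, 75, 15, 74]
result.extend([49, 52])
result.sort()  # [-6, 0, 15, 49, 52, 74, 75]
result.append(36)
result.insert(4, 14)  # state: [-6, 0, 15, 49, 14, 52, 74, 75, 36]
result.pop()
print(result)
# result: [-6, 0, 15, 49, 14, 52, 74, 75]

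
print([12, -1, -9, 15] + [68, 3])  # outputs [12, -1, -9, 15, 68, 3]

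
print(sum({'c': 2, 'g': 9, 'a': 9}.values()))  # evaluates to 20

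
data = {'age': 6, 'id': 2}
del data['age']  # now {'id': 2}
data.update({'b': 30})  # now {'id': 2, 'b': 30}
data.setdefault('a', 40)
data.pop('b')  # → 30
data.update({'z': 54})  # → {'id': 2, 'a': 40, 'z': 54}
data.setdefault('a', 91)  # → 40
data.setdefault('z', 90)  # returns 54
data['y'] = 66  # {'id': 2, 'a': 40, 'z': 54, 'y': 66}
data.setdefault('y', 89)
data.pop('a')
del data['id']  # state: {'z': 54, 'y': 66}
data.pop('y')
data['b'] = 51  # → {'z': 54, 'b': 51}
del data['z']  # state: {'b': 51}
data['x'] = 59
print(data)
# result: {'b': 51, 'x': 59}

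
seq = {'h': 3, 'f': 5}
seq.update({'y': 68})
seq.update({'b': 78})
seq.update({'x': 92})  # {'h': 3, 'f': 5, 'y': 68, 'b': 78, 'x': 92}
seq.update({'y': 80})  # {'h': 3, 'f': 5, 'y': 80, 'b': 78, 'x': 92}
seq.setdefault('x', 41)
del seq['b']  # {'h': 3, 'f': 5, 'y': 80, 'x': 92}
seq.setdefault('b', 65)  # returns 65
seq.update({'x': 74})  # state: {'h': 3, 'f': 5, 'y': 80, 'x': 74, 'b': 65}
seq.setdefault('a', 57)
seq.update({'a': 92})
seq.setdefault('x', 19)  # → 74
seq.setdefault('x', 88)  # 74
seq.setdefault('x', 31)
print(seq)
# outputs {'h': 3, 'f': 5, 'y': 80, 'x': 74, 'b': 65, 'a': 92}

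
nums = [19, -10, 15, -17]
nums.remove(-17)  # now [19, -10, 15]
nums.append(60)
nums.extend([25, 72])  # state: [19, -10, 15, 60, 25, 72]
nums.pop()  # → 72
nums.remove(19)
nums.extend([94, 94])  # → [-10, 15, 60, 25, 94, 94]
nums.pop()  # 94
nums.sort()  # [-10, 15, 25, 60, 94]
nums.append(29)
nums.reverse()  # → [29, 94, 60, 25, 15, -10]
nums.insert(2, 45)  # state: [29, 94, 45, 60, 25, 15, -10]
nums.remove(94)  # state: [29, 45, 60, 25, 15, -10]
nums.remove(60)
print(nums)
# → [29, 45, 25, 15, -10]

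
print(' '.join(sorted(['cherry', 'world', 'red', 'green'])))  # cherry green red world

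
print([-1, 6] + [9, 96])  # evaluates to [-1, 6, 9, 96]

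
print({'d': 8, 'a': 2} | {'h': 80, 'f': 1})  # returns {'d': 8, 'a': 2, 'h': 80, 'f': 1}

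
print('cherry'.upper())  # CHERRY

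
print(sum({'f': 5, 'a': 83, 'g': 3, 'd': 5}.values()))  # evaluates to 96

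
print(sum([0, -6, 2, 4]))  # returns 0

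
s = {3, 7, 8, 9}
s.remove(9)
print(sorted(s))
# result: [3, 7, 8]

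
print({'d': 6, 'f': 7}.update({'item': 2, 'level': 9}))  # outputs None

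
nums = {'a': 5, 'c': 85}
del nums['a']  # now {'c': 85}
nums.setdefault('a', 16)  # 16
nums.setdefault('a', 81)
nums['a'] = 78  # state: {'c': 85, 'a': 78}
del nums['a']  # {'c': 85}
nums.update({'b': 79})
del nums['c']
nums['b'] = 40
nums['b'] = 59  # {'b': 59}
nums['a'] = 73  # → {'b': 59, 'a': 73}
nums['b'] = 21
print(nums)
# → {'b': 21, 'a': 73}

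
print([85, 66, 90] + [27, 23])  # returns [85, 66, 90, 27, 23]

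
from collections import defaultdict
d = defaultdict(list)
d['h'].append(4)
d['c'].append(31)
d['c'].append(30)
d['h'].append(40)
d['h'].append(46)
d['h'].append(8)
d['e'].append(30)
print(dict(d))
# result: {'h': [4, 40, 46, 8], 'c': [31, 30], 'e': [30]}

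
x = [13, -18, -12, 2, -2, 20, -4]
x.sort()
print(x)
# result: [-18, -12, -4, -2, 2, 13, 20]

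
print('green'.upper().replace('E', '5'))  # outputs GR55N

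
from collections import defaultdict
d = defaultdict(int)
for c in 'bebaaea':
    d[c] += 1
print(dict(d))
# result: {'b': 2, 'e': 2, 'a': 3}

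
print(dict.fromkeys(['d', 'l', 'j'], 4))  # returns {'d': 4, 'l': 4, 'j': 4}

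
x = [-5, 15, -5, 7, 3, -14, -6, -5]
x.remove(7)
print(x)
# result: [-5, 15, -5, 3, -14, -6, -5]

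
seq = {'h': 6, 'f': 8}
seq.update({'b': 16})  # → {'h': 6, 'f': 8, 'b': 16}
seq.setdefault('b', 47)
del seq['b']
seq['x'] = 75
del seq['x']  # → {'h': 6, 'f': 8}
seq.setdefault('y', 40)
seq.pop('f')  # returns 8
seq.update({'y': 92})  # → {'h': 6, 'y': 92}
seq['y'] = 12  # {'h': 6, 'y': 12}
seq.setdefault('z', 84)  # 84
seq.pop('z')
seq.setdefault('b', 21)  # 21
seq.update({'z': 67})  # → {'h': 6, 'y': 12, 'b': 21, 'z': 67}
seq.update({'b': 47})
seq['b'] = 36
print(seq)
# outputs {'h': 6, 'y': 12, 'b': 36, 'z': 67}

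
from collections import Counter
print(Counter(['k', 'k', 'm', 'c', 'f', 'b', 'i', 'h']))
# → Counter({'k': 2, 'm': 1, 'c': 1, 'f': 1, 'b': 1, 'i': 1, 'h': 1})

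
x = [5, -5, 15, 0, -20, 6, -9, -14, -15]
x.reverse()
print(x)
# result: [-15, -14, -9, 6, -20, 0, 15, -5, 5]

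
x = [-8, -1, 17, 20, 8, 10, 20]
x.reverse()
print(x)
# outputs [20, 10, 8, 20, 17, -1, -8]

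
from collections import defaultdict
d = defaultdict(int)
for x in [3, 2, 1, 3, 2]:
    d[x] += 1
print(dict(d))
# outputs {3: 2, 2: 2, 1: 1}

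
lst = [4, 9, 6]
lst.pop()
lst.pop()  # 9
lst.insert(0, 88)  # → [88, 4]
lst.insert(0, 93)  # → [93, 88, 4]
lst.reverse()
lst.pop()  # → 93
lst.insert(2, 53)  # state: [4, 88, 53]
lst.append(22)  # [4, 88, 53, 22]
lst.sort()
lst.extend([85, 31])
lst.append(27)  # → [4, 22, 53, 88, 85, 31, 27]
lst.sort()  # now [4, 22, 27, 31, 53, 85, 88]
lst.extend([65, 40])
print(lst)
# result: [4, 22, 27, 31, 53, 85, 88, 65, 40]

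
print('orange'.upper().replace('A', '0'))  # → OR0NGE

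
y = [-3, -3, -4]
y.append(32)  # [-3, -3, -4, 32]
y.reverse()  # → [32, -4, -3, -3]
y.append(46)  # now [32, -4, -3, -3, 46]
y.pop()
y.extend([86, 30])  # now [32, -4, -3, -3, 86, 30]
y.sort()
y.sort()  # [-4, -3, -3, 30, 32, 86]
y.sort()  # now [-4, -3, -3, 30, 32, 86]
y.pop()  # 86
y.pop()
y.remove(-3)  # [-4, -3, 30]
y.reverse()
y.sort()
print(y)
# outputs [-4, -3, 30]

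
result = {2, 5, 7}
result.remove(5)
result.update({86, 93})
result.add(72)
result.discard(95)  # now {2, 7, 72, 86, 93}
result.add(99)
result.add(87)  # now {2, 7, 72, 86, 87, 93, 99}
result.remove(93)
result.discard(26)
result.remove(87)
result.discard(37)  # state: {2, 7, 72, 86, 99}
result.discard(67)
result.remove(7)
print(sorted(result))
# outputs [2, 72, 86, 99]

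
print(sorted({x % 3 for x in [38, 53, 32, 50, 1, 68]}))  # [1, 2]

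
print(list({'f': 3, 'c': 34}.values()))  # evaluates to [3, 34]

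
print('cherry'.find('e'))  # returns 2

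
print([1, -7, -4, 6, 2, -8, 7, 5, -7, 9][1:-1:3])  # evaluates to [-7, 2, 5]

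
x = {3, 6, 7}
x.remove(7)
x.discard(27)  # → {3, 6}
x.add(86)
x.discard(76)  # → {3, 6, 86}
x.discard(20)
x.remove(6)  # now {3, 86}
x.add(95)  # {3, 86, 95}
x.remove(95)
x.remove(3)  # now {86}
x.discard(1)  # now {86}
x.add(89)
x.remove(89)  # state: {86}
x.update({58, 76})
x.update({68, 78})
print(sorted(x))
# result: [58, 68, 76, 78, 86]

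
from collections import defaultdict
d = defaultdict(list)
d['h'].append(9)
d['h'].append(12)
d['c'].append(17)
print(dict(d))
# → {'h': [9, 12], 'c': [17]}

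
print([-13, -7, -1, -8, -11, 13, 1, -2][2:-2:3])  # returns [-1, 13]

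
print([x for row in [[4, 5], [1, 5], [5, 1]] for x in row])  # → [4, 5, 1, 5, 5, 1]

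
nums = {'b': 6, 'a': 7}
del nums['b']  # {'a': 7}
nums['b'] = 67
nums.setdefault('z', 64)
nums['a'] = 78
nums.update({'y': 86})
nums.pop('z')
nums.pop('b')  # 67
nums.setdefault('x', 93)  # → 93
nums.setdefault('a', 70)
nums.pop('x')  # 93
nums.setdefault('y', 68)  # 86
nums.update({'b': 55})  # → {'a': 78, 'y': 86, 'b': 55}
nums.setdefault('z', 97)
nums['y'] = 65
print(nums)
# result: {'a': 78, 'y': 65, 'b': 55, 'z': 97}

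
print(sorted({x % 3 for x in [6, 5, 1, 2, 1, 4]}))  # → [0, 1, 2]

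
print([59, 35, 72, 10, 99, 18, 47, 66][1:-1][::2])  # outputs [35, 10, 18]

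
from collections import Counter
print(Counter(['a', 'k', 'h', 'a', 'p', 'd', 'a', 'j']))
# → Counter({'a': 3, 'k': 1, 'h': 1, 'p': 1, 'd': 1, 'j': 1})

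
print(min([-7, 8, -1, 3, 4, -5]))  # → -7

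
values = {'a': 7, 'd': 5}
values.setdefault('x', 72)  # 72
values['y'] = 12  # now {'a': 7, 'd': 5, 'x': 72, 'y': 12}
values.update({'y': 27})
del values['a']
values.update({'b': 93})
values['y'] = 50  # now {'d': 5, 'x': 72, 'y': 50, 'b': 93}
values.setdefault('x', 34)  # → 72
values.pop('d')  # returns 5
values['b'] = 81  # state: {'x': 72, 'y': 50, 'b': 81}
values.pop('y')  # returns 50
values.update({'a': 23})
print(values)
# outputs {'x': 72, 'b': 81, 'a': 23}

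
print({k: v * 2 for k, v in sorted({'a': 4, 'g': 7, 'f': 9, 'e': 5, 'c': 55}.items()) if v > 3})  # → {'a': 8, 'c': 110, 'e': 10, 'f': 18, 'g': 14}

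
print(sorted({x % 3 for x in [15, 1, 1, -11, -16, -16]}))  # [0, 1, 2]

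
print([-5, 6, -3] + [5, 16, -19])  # [-5, 6, -3, 5, 16, -19]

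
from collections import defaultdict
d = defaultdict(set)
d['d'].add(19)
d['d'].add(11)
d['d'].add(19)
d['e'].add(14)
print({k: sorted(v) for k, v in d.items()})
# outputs {'d': [11, 19], 'e': [14]}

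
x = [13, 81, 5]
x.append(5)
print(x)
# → [13, 81, 5, 5]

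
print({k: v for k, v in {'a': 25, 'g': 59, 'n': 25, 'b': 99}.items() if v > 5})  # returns {'a': 25, 'g': 59, 'n': 25, 'b': 99}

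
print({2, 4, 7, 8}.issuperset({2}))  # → True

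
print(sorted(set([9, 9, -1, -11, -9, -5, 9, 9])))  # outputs [-11, -9, -5, -1, 9]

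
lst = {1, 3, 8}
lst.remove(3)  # {1, 8}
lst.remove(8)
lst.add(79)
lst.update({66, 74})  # {1, 66, 74, 79}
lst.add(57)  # {1, 57, 66, 74, 79}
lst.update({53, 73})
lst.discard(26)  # {1, 53, 57, 66, 73, 74, 79}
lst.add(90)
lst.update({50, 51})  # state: {1, 50, 51, 53, 57, 66, 73, 74, 79, 90}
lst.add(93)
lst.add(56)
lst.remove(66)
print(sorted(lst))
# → [1, 50, 51, 53, 56, 57, 73, 74, 79, 90, 93]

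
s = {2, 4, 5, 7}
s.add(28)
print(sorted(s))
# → [2, 4, 5, 7, 28]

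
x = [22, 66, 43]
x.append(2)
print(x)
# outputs [22, 66, 43, 2]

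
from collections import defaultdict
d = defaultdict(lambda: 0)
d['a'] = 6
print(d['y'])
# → 0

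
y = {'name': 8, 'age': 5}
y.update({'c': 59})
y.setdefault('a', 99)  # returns 99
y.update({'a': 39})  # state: {'name': 8, 'age': 5, 'c': 59, 'a': 39}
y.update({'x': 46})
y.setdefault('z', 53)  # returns 53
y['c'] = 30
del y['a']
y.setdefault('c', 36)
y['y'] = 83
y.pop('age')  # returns 5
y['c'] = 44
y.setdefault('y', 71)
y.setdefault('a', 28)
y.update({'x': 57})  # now {'name': 8, 'c': 44, 'x': 57, 'z': 53, 'y': 83, 'a': 28}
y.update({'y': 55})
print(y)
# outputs {'name': 8, 'c': 44, 'x': 57, 'z': 53, 'y': 55, 'a': 28}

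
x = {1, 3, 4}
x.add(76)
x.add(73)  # {1, 3, 4, 73, 76}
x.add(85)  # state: {1, 3, 4, 73, 76, 85}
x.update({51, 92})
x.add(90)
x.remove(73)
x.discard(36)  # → {1, 3, 4, 51, 76, 85, 90, 92}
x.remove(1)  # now {3, 4, 51, 76, 85, 90, 92}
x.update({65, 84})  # {3, 4, 51, 65, 76, 84, 85, 90, 92}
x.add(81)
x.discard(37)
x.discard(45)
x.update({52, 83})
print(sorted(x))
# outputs [3, 4, 51, 52, 65, 76, 81, 83, 84, 85, 90, 92]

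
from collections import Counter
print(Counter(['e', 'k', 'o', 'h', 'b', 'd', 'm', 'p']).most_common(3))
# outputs [('e', 1), ('k', 1), ('o', 1)]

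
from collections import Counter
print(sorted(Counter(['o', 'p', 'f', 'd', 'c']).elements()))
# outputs ['c', 'd', 'f', 'o', 'p']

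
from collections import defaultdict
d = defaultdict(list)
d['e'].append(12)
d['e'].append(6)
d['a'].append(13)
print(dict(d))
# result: {'e': [12, 6], 'a': [13]}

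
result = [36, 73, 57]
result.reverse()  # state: [57, 73, 36]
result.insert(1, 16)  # [57, 16, 73, 36]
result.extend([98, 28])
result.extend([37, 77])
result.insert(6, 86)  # [57, 16, 73, 36, 98, 28, 86, 37, 77]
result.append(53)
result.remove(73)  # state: [57, 16, 36, 98, 28, 86, 37, 77, 53]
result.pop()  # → 53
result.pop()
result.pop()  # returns 37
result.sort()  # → [16, 28, 36, 57, 86, 98]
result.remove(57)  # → [16, 28, 36, 86, 98]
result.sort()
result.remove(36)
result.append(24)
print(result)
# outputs [16, 28, 86, 98, 24]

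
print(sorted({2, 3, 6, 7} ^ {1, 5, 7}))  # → [1, 2, 3, 5, 6]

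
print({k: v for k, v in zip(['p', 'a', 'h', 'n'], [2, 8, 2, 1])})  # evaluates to {'p': 2, 'a': 8, 'h': 2, 'n': 1}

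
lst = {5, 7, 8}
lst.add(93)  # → {5, 7, 8, 93}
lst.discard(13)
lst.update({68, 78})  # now {5, 7, 8, 68, 78, 93}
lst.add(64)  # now {5, 7, 8, 64, 68, 78, 93}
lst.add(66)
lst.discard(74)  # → {5, 7, 8, 64, 66, 68, 78, 93}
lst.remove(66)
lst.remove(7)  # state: {5, 8, 64, 68, 78, 93}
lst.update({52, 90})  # {5, 8, 52, 64, 68, 78, 90, 93}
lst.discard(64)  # {5, 8, 52, 68, 78, 90, 93}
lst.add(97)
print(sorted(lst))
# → [5, 8, 52, 68, 78, 90, 93, 97]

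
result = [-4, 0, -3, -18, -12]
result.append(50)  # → [-4, 0, -3, -18, -12, 50]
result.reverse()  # [50, -12, -18, -3, 0, -4]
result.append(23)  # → [50, -12, -18, -3, 0, -4, 23]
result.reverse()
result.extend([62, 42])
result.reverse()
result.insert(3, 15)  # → [42, 62, 50, 15, -12, -18, -3, 0, -4, 23]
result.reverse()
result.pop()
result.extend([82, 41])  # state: [23, -4, 0, -3, -18, -12, 15, 50, 62, 82, 41]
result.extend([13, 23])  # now [23, -4, 0, -3, -18, -12, 15, 50, 62, 82, 41, 13, 23]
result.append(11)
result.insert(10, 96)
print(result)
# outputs [23, -4, 0, -3, -18, -12, 15, 50, 62, 82, 96, 41, 13, 23, 11]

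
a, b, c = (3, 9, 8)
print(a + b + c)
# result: 20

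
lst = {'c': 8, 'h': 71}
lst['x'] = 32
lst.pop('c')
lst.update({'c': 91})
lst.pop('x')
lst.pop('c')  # 91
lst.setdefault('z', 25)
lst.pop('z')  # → 25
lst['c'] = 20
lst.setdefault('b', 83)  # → 83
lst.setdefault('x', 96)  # 96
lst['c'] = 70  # {'h': 71, 'c': 70, 'b': 83, 'x': 96}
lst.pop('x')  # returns 96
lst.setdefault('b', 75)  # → 83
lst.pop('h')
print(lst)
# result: {'c': 70, 'b': 83}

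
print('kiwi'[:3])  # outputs kiw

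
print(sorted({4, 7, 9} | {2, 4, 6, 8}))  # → [2, 4, 6, 7, 8, 9]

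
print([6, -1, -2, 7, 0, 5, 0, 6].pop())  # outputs 6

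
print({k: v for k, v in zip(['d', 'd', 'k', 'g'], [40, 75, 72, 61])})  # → {'d': 75, 'k': 72, 'g': 61}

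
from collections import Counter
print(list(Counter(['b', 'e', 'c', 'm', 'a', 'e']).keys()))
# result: ['b', 'e', 'c', 'm', 'a']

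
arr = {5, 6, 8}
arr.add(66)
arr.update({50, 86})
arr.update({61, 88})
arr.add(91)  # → {5, 6, 8, 50, 61, 66, 86, 88, 91}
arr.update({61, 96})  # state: {5, 6, 8, 50, 61, 66, 86, 88, 91, 96}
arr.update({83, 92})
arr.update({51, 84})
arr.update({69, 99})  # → {5, 6, 8, 50, 51, 61, 66, 69, 83, 84, 86, 88, 91, 92, 96, 99}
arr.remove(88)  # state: {5, 6, 8, 50, 51, 61, 66, 69, 83, 84, 86, 91, 92, 96, 99}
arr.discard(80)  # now {5, 6, 8, 50, 51, 61, 66, 69, 83, 84, 86, 91, 92, 96, 99}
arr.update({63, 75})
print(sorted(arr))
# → [5, 6, 8, 50, 51, 61, 63, 66, 69, 75, 83, 84, 86, 91, 92, 96, 99]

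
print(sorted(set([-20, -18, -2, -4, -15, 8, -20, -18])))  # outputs [-20, -18, -15, -4, -2, 8]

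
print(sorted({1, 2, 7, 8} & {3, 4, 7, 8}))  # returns [7, 8]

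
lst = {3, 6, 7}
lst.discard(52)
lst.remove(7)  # {3, 6}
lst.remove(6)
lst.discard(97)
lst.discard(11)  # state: {3}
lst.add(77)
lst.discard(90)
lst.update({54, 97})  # {3, 54, 77, 97}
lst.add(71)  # {3, 54, 71, 77, 97}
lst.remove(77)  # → {3, 54, 71, 97}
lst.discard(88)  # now {3, 54, 71, 97}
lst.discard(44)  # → {3, 54, 71, 97}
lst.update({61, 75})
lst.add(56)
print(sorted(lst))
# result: [3, 54, 56, 61, 71, 75, 97]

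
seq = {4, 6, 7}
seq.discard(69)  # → {4, 6, 7}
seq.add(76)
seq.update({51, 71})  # {4, 6, 7, 51, 71, 76}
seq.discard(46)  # {4, 6, 7, 51, 71, 76}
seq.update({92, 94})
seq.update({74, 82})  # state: {4, 6, 7, 51, 71, 74, 76, 82, 92, 94}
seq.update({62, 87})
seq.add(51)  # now {4, 6, 7, 51, 62, 71, 74, 76, 82, 87, 92, 94}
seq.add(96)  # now {4, 6, 7, 51, 62, 71, 74, 76, 82, 87, 92, 94, 96}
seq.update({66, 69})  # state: {4, 6, 7, 51, 62, 66, 69, 71, 74, 76, 82, 87, 92, 94, 96}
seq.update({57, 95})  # {4, 6, 7, 51, 57, 62, 66, 69, 71, 74, 76, 82, 87, 92, 94, 95, 96}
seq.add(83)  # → {4, 6, 7, 51, 57, 62, 66, 69, 71, 74, 76, 82, 83, 87, 92, 94, 95, 96}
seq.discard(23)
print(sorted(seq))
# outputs [4, 6, 7, 51, 57, 62, 66, 69, 71, 74, 76, 82, 83, 87, 92, 94, 95, 96]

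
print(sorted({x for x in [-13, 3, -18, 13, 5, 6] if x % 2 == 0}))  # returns [-18, 6]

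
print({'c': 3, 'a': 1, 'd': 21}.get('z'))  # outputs None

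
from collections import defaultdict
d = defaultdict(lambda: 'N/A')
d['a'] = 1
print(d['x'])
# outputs N/A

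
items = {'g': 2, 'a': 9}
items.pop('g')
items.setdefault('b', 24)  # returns 24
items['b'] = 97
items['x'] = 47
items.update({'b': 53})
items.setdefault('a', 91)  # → 9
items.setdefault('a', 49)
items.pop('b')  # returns 53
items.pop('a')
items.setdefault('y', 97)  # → 97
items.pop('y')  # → 97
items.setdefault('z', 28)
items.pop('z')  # 28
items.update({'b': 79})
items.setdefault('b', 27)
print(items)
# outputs {'x': 47, 'b': 79}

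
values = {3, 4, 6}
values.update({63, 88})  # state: {3, 4, 6, 63, 88}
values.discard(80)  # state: {3, 4, 6, 63, 88}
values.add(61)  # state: {3, 4, 6, 61, 63, 88}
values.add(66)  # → {3, 4, 6, 61, 63, 66, 88}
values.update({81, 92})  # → {3, 4, 6, 61, 63, 66, 81, 88, 92}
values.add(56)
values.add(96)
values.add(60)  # {3, 4, 6, 56, 60, 61, 63, 66, 81, 88, 92, 96}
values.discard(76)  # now {3, 4, 6, 56, 60, 61, 63, 66, 81, 88, 92, 96}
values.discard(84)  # {3, 4, 6, 56, 60, 61, 63, 66, 81, 88, 92, 96}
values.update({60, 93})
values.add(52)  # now {3, 4, 6, 52, 56, 60, 61, 63, 66, 81, 88, 92, 93, 96}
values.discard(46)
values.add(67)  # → {3, 4, 6, 52, 56, 60, 61, 63, 66, 67, 81, 88, 92, 93, 96}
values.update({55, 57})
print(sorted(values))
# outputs [3, 4, 6, 52, 55, 56, 57, 60, 61, 63, 66, 67, 81, 88, 92, 93, 96]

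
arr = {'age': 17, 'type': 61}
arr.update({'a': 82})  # {'age': 17, 'type': 61, 'a': 82}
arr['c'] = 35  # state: {'age': 17, 'type': 61, 'a': 82, 'c': 35}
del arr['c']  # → {'age': 17, 'type': 61, 'a': 82}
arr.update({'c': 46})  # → {'age': 17, 'type': 61, 'a': 82, 'c': 46}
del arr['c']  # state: {'age': 17, 'type': 61, 'a': 82}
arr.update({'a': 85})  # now {'age': 17, 'type': 61, 'a': 85}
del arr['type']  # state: {'age': 17, 'a': 85}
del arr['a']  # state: {'age': 17}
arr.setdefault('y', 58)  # 58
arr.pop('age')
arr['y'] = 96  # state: {'y': 96}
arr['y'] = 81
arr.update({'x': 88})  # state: {'y': 81, 'x': 88}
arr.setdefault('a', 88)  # 88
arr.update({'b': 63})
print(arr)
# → {'y': 81, 'x': 88, 'a': 88, 'b': 63}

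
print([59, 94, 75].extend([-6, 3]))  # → None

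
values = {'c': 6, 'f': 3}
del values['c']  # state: {'f': 3}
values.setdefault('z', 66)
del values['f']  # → {'z': 66}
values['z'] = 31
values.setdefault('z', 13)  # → 31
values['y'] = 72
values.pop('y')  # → 72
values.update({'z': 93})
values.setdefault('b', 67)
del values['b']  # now {'z': 93}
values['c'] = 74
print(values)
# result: {'z': 93, 'c': 74}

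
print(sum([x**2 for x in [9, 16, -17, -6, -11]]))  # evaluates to 783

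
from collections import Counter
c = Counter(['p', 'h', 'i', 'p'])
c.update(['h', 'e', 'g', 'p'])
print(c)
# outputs Counter({'p': 3, 'h': 2, 'i': 1, 'e': 1, 'g': 1})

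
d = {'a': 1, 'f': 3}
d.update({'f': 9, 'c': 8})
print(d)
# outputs {'a': 1, 'f': 9, 'c': 8}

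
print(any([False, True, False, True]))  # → True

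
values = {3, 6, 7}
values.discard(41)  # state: {3, 6, 7}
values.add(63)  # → {3, 6, 7, 63}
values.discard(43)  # {3, 6, 7, 63}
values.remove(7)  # {3, 6, 63}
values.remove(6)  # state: {3, 63}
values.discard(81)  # {3, 63}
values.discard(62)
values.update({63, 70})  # {3, 63, 70}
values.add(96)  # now {3, 63, 70, 96}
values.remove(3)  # {63, 70, 96}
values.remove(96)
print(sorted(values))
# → [63, 70]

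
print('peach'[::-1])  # hcaep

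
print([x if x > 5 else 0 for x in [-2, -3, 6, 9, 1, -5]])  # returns [0, 0, 6, 9, 0, 0]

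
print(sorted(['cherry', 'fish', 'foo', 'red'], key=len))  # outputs ['foo', 'red', 'fish', 'cherry']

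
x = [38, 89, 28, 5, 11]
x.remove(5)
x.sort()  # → [11, 28, 38, 89]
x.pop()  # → 89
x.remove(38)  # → [11, 28]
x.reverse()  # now [28, 11]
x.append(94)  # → [28, 11, 94]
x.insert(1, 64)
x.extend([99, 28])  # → [28, 64, 11, 94, 99, 28]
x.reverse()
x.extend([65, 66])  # [28, 99, 94, 11, 64, 28, 65, 66]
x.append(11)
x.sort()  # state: [11, 11, 28, 28, 64, 65, 66, 94, 99]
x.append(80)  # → [11, 11, 28, 28, 64, 65, 66, 94, 99, 80]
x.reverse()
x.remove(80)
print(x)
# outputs [99, 94, 66, 65, 64, 28, 28, 11, 11]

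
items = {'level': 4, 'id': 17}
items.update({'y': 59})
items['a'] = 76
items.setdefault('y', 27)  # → 59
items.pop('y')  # 59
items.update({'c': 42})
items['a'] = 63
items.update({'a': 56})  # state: {'level': 4, 'id': 17, 'a': 56, 'c': 42}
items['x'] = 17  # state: {'level': 4, 'id': 17, 'a': 56, 'c': 42, 'x': 17}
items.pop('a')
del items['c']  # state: {'level': 4, 'id': 17, 'x': 17}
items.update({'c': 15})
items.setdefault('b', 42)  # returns 42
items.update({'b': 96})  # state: {'level': 4, 'id': 17, 'x': 17, 'c': 15, 'b': 96}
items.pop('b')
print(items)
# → {'level': 4, 'id': 17, 'x': 17, 'c': 15}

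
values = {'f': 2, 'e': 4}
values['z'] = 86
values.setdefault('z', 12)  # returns 86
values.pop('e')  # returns 4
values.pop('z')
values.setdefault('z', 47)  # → 47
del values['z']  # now {'f': 2}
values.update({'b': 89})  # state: {'f': 2, 'b': 89}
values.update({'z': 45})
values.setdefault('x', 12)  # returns 12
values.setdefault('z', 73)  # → 45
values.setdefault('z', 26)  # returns 45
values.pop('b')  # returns 89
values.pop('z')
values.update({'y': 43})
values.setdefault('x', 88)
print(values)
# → {'f': 2, 'x': 12, 'y': 43}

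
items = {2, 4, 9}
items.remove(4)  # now {2, 9}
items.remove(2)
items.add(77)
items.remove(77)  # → {9}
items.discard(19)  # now {9}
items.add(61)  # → {9, 61}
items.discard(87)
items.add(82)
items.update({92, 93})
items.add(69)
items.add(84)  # {9, 61, 69, 82, 84, 92, 93}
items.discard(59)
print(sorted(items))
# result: [9, 61, 69, 82, 84, 92, 93]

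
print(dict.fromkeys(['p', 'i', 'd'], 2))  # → {'p': 2, 'i': 2, 'd': 2}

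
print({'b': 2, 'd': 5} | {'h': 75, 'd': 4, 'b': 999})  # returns {'b': 999, 'd': 4, 'h': 75}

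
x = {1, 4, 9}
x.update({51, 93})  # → {1, 4, 9, 51, 93}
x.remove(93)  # {1, 4, 9, 51}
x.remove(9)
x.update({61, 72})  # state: {1, 4, 51, 61, 72}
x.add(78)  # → {1, 4, 51, 61, 72, 78}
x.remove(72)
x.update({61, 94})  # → {1, 4, 51, 61, 78, 94}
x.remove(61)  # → {1, 4, 51, 78, 94}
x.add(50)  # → {1, 4, 50, 51, 78, 94}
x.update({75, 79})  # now {1, 4, 50, 51, 75, 78, 79, 94}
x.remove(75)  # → {1, 4, 50, 51, 78, 79, 94}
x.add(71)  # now {1, 4, 50, 51, 71, 78, 79, 94}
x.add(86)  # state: {1, 4, 50, 51, 71, 78, 79, 86, 94}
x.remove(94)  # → {1, 4, 50, 51, 71, 78, 79, 86}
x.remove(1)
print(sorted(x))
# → [4, 50, 51, 71, 78, 79, 86]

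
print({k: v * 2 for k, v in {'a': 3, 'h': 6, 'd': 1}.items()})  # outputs {'a': 6, 'h': 12, 'd': 2}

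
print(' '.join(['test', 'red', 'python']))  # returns test red python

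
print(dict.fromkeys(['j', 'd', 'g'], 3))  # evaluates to {'j': 3, 'd': 3, 'g': 3}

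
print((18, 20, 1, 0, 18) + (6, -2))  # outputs (18, 20, 1, 0, 18, 6, -2)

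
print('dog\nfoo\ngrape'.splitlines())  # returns ['dog', 'foo', 'grape']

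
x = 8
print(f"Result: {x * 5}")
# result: Result: 40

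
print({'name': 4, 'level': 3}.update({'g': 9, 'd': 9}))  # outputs None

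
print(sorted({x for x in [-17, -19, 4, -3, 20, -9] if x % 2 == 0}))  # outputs [4, 20]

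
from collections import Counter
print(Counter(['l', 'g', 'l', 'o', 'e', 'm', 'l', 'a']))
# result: Counter({'l': 3, 'g': 1, 'o': 1, 'e': 1, 'm': 1, 'a': 1})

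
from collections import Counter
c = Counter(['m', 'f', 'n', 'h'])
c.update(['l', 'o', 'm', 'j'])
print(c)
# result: Counter({'m': 2, 'f': 1, 'n': 1, 'h': 1, 'l': 1, 'o': 1, 'j': 1})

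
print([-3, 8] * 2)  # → [-3, 8, -3, 8]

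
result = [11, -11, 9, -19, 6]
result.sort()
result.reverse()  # [11, 9, 6, -11, -19]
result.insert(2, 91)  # [11, 9, 91, 6, -11, -19]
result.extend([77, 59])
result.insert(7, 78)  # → [11, 9, 91, 6, -11, -19, 77, 78, 59]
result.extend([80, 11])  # [11, 9, 91, 6, -11, -19, 77, 78, 59, 80, 11]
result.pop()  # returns 11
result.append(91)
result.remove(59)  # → [11, 9, 91, 6, -11, -19, 77, 78, 80, 91]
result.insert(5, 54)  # [11, 9, 91, 6, -11, 54, -19, 77, 78, 80, 91]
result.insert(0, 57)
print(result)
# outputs [57, 11, 9, 91, 6, -11, 54, -19, 77, 78, 80, 91]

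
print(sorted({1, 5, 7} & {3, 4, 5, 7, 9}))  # [5, 7]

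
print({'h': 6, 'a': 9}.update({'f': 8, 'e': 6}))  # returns None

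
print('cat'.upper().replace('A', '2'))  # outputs C2T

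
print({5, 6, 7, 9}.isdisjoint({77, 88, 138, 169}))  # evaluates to True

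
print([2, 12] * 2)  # [2, 12, 2, 12]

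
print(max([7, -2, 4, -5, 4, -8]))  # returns 7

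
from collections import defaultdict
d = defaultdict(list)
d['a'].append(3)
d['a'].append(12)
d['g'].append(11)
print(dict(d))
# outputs {'a': [3, 12], 'g': [11]}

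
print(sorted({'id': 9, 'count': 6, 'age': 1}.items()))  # [('age', 1), ('count', 6), ('id', 9)]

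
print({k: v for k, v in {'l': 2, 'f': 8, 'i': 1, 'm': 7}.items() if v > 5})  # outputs {'f': 8, 'm': 7}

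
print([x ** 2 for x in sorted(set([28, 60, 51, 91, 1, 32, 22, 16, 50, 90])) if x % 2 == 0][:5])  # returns [256, 484, 784, 1024, 2500]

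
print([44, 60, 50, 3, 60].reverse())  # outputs None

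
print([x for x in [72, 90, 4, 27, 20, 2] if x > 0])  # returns [72, 90, 4, 27, 20, 2]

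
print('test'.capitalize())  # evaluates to Test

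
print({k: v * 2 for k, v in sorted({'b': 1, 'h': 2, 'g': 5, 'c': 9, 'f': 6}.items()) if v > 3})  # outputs {'c': 18, 'f': 12, 'g': 10}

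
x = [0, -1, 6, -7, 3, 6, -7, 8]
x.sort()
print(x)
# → [-7, -7, -1, 0, 3, 6, 6, 8]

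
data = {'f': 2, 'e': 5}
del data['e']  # {'f': 2}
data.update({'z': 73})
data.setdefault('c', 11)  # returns 11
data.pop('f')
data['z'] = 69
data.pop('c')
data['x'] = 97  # {'z': 69, 'x': 97}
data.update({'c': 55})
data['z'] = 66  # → {'z': 66, 'x': 97, 'c': 55}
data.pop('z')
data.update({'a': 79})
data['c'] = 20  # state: {'x': 97, 'c': 20, 'a': 79}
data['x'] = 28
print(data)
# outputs {'x': 28, 'c': 20, 'a': 79}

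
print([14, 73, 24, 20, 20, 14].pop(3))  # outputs 20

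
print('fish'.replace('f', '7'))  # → 7ish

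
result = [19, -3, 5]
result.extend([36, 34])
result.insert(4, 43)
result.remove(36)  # [19, -3, 5, 43, 34]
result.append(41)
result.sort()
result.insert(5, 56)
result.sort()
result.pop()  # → 56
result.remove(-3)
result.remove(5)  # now [19, 34, 41, 43]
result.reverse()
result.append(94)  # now [43, 41, 34, 19, 94]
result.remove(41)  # [43, 34, 19, 94]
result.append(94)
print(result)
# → [43, 34, 19, 94, 94]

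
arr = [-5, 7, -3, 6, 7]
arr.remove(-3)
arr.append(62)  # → [-5, 7, 6, 7, 62]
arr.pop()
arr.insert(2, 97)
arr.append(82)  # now [-5, 7, 97, 6, 7, 82]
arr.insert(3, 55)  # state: [-5, 7, 97, 55, 6, 7, 82]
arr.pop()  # 82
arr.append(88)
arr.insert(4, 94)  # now [-5, 7, 97, 55, 94, 6, 7, 88]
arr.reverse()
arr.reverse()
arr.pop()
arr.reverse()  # [7, 6, 94, 55, 97, 7, -5]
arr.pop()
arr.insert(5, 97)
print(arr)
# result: [7, 6, 94, 55, 97, 97, 7]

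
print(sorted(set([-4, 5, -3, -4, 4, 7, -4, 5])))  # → [-4, -3, 4, 5, 7]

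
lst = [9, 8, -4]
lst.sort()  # [-4, 8, 9]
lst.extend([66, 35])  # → [-4, 8, 9, 66, 35]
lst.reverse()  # [35, 66, 9, 8, -4]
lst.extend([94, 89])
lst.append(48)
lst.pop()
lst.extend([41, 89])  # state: [35, 66, 9, 8, -4, 94, 89, 41, 89]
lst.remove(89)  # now [35, 66, 9, 8, -4, 94, 41, 89]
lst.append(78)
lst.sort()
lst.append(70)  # [-4, 8, 9, 35, 41, 66, 78, 89, 94, 70]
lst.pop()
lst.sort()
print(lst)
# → [-4, 8, 9, 35, 41, 66, 78, 89, 94]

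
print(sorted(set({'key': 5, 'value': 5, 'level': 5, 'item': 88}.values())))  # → [5, 88]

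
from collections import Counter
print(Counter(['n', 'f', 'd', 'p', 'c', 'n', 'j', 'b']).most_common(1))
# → [('n', 2)]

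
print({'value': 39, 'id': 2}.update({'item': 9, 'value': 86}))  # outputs None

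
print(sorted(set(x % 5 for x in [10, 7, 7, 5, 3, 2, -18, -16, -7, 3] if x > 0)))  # [0, 2, 3]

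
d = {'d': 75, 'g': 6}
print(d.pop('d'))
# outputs 75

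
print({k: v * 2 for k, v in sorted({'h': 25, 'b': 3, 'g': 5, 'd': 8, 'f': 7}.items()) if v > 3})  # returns {'d': 16, 'f': 14, 'g': 10, 'h': 50}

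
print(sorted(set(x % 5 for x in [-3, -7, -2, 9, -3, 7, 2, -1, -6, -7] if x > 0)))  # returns [2, 4]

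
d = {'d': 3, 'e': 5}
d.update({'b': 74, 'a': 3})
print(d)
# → {'d': 3, 'e': 5, 'b': 74, 'a': 3}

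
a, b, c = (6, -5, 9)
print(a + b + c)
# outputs 10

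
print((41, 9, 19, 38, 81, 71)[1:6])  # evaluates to (9, 19, 38, 81, 71)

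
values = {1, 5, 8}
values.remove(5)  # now {1, 8}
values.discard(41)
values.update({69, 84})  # {1, 8, 69, 84}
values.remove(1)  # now {8, 69, 84}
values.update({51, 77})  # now {8, 51, 69, 77, 84}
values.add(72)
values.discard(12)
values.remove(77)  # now {8, 51, 69, 72, 84}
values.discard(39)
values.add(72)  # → {8, 51, 69, 72, 84}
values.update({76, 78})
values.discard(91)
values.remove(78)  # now {8, 51, 69, 72, 76, 84}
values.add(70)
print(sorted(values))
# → [8, 51, 69, 70, 72, 76, 84]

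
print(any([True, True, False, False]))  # True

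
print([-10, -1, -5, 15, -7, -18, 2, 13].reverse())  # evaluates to None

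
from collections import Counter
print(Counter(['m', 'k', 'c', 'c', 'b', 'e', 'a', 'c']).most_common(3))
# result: [('c', 3), ('m', 1), ('k', 1)]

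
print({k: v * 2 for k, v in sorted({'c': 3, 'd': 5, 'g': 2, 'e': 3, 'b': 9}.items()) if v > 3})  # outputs {'b': 18, 'd': 10}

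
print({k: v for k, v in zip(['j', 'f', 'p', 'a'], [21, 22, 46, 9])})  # {'j': 21, 'f': 22, 'p': 46, 'a': 9}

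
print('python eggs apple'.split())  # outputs ['python', 'eggs', 'apple']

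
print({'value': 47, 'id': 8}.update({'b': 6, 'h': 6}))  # None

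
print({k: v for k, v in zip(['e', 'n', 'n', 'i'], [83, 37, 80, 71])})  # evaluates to {'e': 83, 'n': 80, 'i': 71}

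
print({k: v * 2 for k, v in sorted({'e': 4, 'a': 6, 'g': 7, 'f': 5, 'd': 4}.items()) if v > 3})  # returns {'a': 12, 'd': 8, 'e': 8, 'f': 10, 'g': 14}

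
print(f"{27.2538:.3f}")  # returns 27.254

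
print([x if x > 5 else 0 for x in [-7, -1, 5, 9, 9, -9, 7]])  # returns [0, 0, 0, 9, 9, 0, 7]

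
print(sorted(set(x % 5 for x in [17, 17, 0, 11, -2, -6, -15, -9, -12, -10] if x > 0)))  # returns [1, 2]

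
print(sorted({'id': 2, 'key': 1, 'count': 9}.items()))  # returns [('count', 9), ('id', 2), ('key', 1)]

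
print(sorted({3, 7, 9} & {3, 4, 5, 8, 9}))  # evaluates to [3, 9]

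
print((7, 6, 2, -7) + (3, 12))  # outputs (7, 6, 2, -7, 3, 12)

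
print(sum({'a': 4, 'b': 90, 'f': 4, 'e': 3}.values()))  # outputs 101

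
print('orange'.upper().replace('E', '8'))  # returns ORANG8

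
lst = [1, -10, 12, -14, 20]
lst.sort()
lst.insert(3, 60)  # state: [-14, -10, 1, 60, 12, 20]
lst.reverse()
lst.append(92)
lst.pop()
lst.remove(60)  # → [20, 12, 1, -10, -14]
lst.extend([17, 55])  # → [20, 12, 1, -10, -14, 17, 55]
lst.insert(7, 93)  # [20, 12, 1, -10, -14, 17, 55, 93]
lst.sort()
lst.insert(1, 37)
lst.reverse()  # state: [93, 55, 20, 17, 12, 1, -10, 37, -14]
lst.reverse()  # [-14, 37, -10, 1, 12, 17, 20, 55, 93]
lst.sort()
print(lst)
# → [-14, -10, 1, 12, 17, 20, 37, 55, 93]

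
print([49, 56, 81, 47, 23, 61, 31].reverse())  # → None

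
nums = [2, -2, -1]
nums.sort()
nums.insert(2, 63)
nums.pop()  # 2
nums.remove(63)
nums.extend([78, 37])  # [-2, -1, 78, 37]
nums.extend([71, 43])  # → [-2, -1, 78, 37, 71, 43]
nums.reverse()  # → [43, 71, 37, 78, -1, -2]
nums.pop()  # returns -2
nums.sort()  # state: [-1, 37, 43, 71, 78]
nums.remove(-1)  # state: [37, 43, 71, 78]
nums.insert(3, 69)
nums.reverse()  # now [78, 69, 71, 43, 37]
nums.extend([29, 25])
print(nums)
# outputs [78, 69, 71, 43, 37, 29, 25]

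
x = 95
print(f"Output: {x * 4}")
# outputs Output: 380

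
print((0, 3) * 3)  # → (0, 3, 0, 3, 0, 3)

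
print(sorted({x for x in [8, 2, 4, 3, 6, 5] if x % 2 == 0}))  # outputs [2, 4, 6, 8]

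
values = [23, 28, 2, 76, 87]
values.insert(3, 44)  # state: [23, 28, 2, 44, 76, 87]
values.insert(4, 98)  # [23, 28, 2, 44, 98, 76, 87]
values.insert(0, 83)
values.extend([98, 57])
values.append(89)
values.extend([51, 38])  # [83, 23, 28, 2, 44, 98, 76, 87, 98, 57, 89, 51, 38]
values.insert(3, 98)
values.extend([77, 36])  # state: [83, 23, 28, 98, 2, 44, 98, 76, 87, 98, 57, 89, 51, 38, 77, 36]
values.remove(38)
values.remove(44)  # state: [83, 23, 28, 98, 2, 98, 76, 87, 98, 57, 89, 51, 77, 36]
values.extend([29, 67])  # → [83, 23, 28, 98, 2, 98, 76, 87, 98, 57, 89, 51, 77, 36, 29, 67]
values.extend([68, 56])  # [83, 23, 28, 98, 2, 98, 76, 87, 98, 57, 89, 51, 77, 36, 29, 67, 68, 56]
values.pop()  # 56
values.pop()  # 68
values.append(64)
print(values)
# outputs [83, 23, 28, 98, 2, 98, 76, 87, 98, 57, 89, 51, 77, 36, 29, 67, 64]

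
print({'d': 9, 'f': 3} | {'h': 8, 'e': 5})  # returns {'d': 9, 'f': 3, 'h': 8, 'e': 5}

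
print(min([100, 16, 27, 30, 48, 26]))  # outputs 16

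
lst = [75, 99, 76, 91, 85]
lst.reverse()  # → [85, 91, 76, 99, 75]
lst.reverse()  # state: [75, 99, 76, 91, 85]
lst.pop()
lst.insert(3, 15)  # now [75, 99, 76, 15, 91]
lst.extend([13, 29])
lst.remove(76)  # [75, 99, 15, 91, 13, 29]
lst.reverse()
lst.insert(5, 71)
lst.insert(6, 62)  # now [29, 13, 91, 15, 99, 71, 62, 75]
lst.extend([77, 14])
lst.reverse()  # [14, 77, 75, 62, 71, 99, 15, 91, 13, 29]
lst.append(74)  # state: [14, 77, 75, 62, 71, 99, 15, 91, 13, 29, 74]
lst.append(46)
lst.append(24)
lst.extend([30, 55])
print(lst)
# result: [14, 77, 75, 62, 71, 99, 15, 91, 13, 29, 74, 46, 24, 30, 55]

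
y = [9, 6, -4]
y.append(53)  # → [9, 6, -4, 53]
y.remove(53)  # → [9, 6, -4]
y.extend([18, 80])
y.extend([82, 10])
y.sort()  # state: [-4, 6, 9, 10, 18, 80, 82]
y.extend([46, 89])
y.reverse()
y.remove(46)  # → [89, 82, 80, 18, 10, 9, 6, -4]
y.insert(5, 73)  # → [89, 82, 80, 18, 10, 73, 9, 6, -4]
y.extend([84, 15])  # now [89, 82, 80, 18, 10, 73, 9, 6, -4, 84, 15]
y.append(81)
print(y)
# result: [89, 82, 80, 18, 10, 73, 9, 6, -4, 84, 15, 81]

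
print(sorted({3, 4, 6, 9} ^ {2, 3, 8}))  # [2, 4, 6, 8, 9]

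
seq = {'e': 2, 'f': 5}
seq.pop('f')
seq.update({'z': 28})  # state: {'e': 2, 'z': 28}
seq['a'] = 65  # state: {'e': 2, 'z': 28, 'a': 65}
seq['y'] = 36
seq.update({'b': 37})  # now {'e': 2, 'z': 28, 'a': 65, 'y': 36, 'b': 37}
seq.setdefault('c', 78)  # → 78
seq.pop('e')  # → 2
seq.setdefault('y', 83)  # 36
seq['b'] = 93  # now {'z': 28, 'a': 65, 'y': 36, 'b': 93, 'c': 78}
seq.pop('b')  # 93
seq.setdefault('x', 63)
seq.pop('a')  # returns 65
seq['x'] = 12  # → {'z': 28, 'y': 36, 'c': 78, 'x': 12}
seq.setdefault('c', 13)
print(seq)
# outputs {'z': 28, 'y': 36, 'c': 78, 'x': 12}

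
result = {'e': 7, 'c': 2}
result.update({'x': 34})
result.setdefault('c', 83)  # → 2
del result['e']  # {'c': 2, 'x': 34}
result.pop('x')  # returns 34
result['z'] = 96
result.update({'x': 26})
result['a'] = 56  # {'c': 2, 'z': 96, 'x': 26, 'a': 56}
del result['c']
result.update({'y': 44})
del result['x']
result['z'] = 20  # {'z': 20, 'a': 56, 'y': 44}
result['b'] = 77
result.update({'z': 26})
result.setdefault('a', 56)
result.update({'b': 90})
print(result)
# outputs {'z': 26, 'a': 56, 'y': 44, 'b': 90}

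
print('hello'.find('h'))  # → 0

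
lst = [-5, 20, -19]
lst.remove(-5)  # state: [20, -19]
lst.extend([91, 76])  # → [20, -19, 91, 76]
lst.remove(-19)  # [20, 91, 76]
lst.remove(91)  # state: [20, 76]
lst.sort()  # [20, 76]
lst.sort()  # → [20, 76]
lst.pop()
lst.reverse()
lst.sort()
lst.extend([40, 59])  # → [20, 40, 59]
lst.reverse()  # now [59, 40, 20]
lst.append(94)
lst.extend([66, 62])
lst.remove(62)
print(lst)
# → [59, 40, 20, 94, 66]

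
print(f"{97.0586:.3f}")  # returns 97.059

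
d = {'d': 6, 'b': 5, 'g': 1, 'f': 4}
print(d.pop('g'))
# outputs 1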